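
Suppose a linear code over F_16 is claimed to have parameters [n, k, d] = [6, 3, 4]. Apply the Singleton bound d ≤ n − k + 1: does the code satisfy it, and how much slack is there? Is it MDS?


Singleton RHS = n − k + 1 = 4, slack = 0, bound satisfied, MDS.

Singleton bound: d ≤ n − k + 1.
Here n = 6, k = 3, so n − k + 1 = 4.
Given d = 4, check d ≤ 4: YES.
Slack = (n − k + 1) − d = 0.
The code is MDS (slack = 0).
Description: the claimed parameters are [6, 3, 4]_16; such a code would be MDS (meets Singleton bound).


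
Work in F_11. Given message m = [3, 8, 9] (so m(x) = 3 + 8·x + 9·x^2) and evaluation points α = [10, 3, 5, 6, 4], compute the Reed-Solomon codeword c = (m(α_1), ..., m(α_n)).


c = [4, 9, 4, 1, 3]

Message polynomial: m(x) = 3 + 8·x + 9·x^2 (mod 11).
For each evaluation point α_i, compute m(α_i) mod 11:
  α_1 = 10: Horner steps 9 → 10 → 4, so m(10) = 4.
  α_2 = 3: Horner steps 9 → 2 → 9, so m(3) = 9.
  α_3 = 5: Horner steps 9 → 9 → 4, so m(5) = 4.
  α_4 = 6: Horner steps 9 → 7 → 1, so m(6) = 1.
  α_5 = 4: Horner steps 9 → 0 → 3, so m(4) = 3.
Codeword c = [4, 9, 4, 1, 3] ∈ F_11^5.


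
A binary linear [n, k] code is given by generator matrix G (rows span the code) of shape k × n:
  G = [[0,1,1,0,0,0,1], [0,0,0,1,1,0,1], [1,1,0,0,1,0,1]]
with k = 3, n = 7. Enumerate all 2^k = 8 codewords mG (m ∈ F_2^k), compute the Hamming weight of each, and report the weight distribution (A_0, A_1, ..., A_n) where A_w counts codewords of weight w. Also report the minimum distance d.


Weight distribution: A_0 = 1, A_3 = 4, A_4 = 3. Minimum distance d = 3.

Enumerate all 2^3 = 8 messages m ∈ F_2^3.
For each, compute codeword c = mG in F_2^7, then tally its weight.
  m = 000 → c = 0000000, weight = 0.
  m = 100 → c = 0110001, weight = 3.
  m = 010 → c = 0001101, weight = 3.
  m = 110 → c = 0111100, weight = 4.
  m = 001 → c = 1100101, weight = 4.
  m = 101 → c = 1010100, weight = 3.
  m = 011 → c = 1101000, weight = 3.
  m = 111 → c = 1011001, weight = 4.
Tally weights:
  weight 0: 1 codewords.
  weight 3: 4 codewords.
  weight 4: 3 codewords.
Minimum distance d = smallest w > 0 with A_w > 0 = 3.
Sanity: Σ A_w = 8 = 2^3 = 8 ✓.


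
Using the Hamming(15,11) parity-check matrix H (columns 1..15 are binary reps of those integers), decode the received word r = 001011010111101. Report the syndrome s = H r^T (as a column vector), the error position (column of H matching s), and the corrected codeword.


s = (0, 1, 1, 1)^T, error position = 7, corrected codeword c = 001011110111101

Compute s = H r^T mod 2 one row at a time:
  s_1 = 1 + 0 + 1 + 1 + 1 + 1 + 0 + 1 = 6 ≡ 0 (mod 2).
  s_2 = 0 + 1 + 1 + 0 + 1 + 1 + 0 + 1 = 5 ≡ 1 (mod 2).
  s_3 = 0 + 1 + 1 + 0 + 1 + 1 + 0 + 1 = 5 ≡ 1 (mod 2).
  s_4 = 0 + 1 + 1 + 0 + 0 + 1 + 1 + 1 = 5 ≡ 1 (mod 2).
s = (0, 1, 1, 1)^T — this equals column 7 of H (binary 0111), so error is at position 7.
Correct: flip bit 7 of r = 001011010111101 to get c = 001011110111101.


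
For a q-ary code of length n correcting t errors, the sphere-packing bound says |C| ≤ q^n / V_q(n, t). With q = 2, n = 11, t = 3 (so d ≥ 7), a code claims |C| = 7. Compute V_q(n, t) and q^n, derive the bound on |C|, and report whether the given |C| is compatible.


V_q(n, t) = 232, q^n = 2048, Hamming bound = 8, |C| = 7 ≤ bound (satisfied).

Step 1: Compute V_q(n, t) = Σ_{j=0}^3 C(n, j) (q−1)^j.
  j = 0: C(11,0)·(1)^0 = 1·1 = 1.
  j = 1: C(11,1)·(1)^1 = 11·1 = 11.
  j = 2: C(11,2)·(1)^2 = 55·1 = 55.
  j = 3: C(11,3)·(1)^3 = 165·1 = 165.
  V_q(n, t) = 1 + 11 + 55 + 165 = 232.
Step 2: q^n = 2^11 = 2048.
Step 3: Hamming bound ⌊q^n / V_q(n,t)⌋ = ⌊2048/232⌋ = 8.
Step 4: Compare |C| = 7 to 8: satisfied.
The claimed |C| lies below the Hamming bound.


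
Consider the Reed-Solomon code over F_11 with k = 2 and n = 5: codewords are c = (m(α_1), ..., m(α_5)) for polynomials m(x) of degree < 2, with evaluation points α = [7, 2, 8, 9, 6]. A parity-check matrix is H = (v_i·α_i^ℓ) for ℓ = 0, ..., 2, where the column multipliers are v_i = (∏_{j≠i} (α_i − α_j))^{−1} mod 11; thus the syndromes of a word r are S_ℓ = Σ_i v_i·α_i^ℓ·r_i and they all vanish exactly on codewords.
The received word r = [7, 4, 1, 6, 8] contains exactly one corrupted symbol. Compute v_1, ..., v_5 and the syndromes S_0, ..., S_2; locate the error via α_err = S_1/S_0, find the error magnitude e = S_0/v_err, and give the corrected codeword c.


S = (8, 4, 2), error at position 5, error magnitude e = 6, c = [7, 4, 1, 6, 2].

Step 1: column multipliers v_i = (∏_{j≠i}(α_i − α_j))^{−1} mod 11.
  i = 1 (α = 7): (7−2)(7−8)(7−9)(7−6) = 5·(−1)·(−2)·1 = 10 ≡ 10, so v_1 = 10^{−1} = 10 (mod 11).
  i = 2 (α = 2): (2−7)(2−8)(2−9)(2−6) = (−5)·(−6)·(−7)·(−4) = 840 ≡ 4, so v_2 = 4^{−1} = 3 (mod 11).
  i = 3 (α = 8): (8−7)(8−2)(8−9)(8−6) = 1·6·(−1)·2 = −12 ≡ 10, so v_3 = 10^{−1} = 10 (mod 11).
  i = 4 (α = 9): (9−7)(9−2)(9−8)(9−6) = 2·7·1·3 = 42 ≡ 9, so v_4 = 9^{−1} = 5 (mod 11).
  i = 5 (α = 6): (6−7)(6−2)(6−8)(6−9) = (−1)·4·(−2)·(−3) = −24 ≡ 9, so v_5 = 9^{−1} = 5 (mod 11).
  v = [10, 3, 10, 5, 5].
Step 2: syndromes of r = [7, 4, 1, 6, 8] (all sums mod 11).
  S_0 = Σ v_i r_i = 10·7 + 3·4 + 10·1 + 5·6 + 5·8 = 162 ≡ 8.
  S_1 = Σ v_i α_i r_i = 10·7·7 + 3·2·4 + 10·8·1 + 5·9·6 + 5·6·8 = 1104 ≡ 4.
  α_i^2 mod 11 = [5, 4, 9, 4, 3].
  S_2 = Σ v_i α_i^2 r_i = 10·5·7 + 3·4·4 + 10·9·1 + 5·4·6 + 5·3·8 = 728 ≡ 2.
  S = (8, 4, 2) ≠ 0, so r is not a codeword (an error is present).
Step 3: locate the error. For a single error e at position i, S_ℓ = v_i·e·α_i^ℓ, so α_err = S_1/S_0.
  S_0^{−1} = 8^{−1} = 7 (mod 11), so α_err = 4·7 = 28 ≡ 6 = α_5. Error position i = 5.
  Consistency check: S_2/S_1 = 2·3 = 6 ≡ 6 = α_err ✓ (single-error assumption holds).
Step 4: error magnitude e = S_0/v_5 = S_0·∏_{j≠5}(α_5 − α_j) = 8·9 = 72 ≡ 6 (mod 11).
Step 5: correct position 5: c_5 = r_5 − e = 8 − 6 ≡ 2 (mod 11). Hence c = [7, 4, 1, 6, 2].
  Check: interpolating c through the α_i gives m(x) = 5 + 5·x (degree < 2) with m(α_i) = c_i for every i, so c is indeed a codeword.


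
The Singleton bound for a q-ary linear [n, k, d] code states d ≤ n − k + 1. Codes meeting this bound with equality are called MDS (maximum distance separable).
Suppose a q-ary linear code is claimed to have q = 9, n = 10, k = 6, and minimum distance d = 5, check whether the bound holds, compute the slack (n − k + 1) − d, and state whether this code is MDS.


Singleton RHS = n − k + 1 = 5, slack = 0, bound satisfied, MDS.

Singleton bound: d ≤ n − k + 1.
Here n = 10, k = 6, so n − k + 1 = 5.
Given d = 5, check d ≤ 5: YES.
Slack = (n − k + 1) − d = 0.
The code is MDS (slack = 0).
Description: the claimed parameters are [10, 6, 5]_9; such a code would be MDS (meets Singleton bound).


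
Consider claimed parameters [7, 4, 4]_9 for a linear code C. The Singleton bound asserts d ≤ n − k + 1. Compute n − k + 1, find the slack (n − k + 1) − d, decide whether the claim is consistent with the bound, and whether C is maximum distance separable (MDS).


Singleton RHS = n − k + 1 = 4, slack = 0, bound satisfied, MDS.

Singleton bound: d ≤ n − k + 1.
Here n = 7, k = 4, so n − k + 1 = 4.
Given d = 4, check d ≤ 4: YES.
Slack = (n − k + 1) − d = 0.
The code is MDS (slack = 0).
Description: the claimed parameters are [7, 4, 4]_9; such a code would be MDS (meets Singleton bound).


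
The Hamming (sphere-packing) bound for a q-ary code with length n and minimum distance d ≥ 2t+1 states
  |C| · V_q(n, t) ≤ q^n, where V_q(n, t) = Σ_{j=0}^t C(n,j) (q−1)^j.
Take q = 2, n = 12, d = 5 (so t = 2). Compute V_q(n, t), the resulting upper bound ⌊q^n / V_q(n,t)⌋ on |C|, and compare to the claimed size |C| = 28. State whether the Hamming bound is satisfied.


V_q(n, t) = 79, q^n = 4096, Hamming bound = 51, |C| = 28 ≤ bound (satisfied).

Step 1: Compute V_q(n, t) = Σ_{j=0}^2 C(n, j) (q−1)^j.
  j = 0: C(12,0)·(1)^0 = 1·1 = 1.
  j = 1: C(12,1)·(1)^1 = 12·1 = 12.
  j = 2: C(12,2)·(1)^2 = 66·1 = 66.
  V_q(n, t) = 1 + 12 + 66 = 79.
Step 2: q^n = 2^12 = 4096.
Step 3: Hamming bound ⌊q^n / V_q(n,t)⌋ = ⌊4096/79⌋ = 51.
Step 4: Compare |C| = 28 to 51: satisfied.
The claimed |C| lies below the Hamming bound.


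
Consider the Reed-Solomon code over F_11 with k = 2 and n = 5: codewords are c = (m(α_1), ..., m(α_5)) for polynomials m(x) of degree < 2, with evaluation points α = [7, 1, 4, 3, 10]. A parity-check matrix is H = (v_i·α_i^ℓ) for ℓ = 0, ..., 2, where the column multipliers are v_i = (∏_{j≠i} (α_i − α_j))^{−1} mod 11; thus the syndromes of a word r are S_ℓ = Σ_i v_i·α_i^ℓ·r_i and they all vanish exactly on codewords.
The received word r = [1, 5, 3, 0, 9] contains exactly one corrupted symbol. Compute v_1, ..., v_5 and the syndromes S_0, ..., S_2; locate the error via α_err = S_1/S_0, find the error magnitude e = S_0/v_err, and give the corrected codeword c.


S = (10, 1, 10), error at position 5, error magnitude e = 10, c = [1, 5, 3, 0, 10].

Step 1: column multipliers v_i = (∏_{j≠i}(α_i − α_j))^{−1} mod 11.
  i = 1 (α = 7): (7−1)(7−4)(7−3)(7−10) = 6·3·4·(−3) = −216 ≡ 4, so v_1 = 4^{−1} = 3 (mod 11).
  i = 2 (α = 1): (1−7)(1−4)(1−3)(1−10) = (−6)·(−3)·(−2)·(−9) = 324 ≡ 5, so v_2 = 5^{−1} = 9 (mod 11).
  i = 3 (α = 4): (4−7)(4−1)(4−3)(4−10) = (−3)·3·1·(−6) = 54 ≡ 10, so v_3 = 10^{−1} = 10 (mod 11).
  i = 4 (α = 3): (3−7)(3−1)(3−4)(3−10) = (−4)·2·(−1)·(−7) = −56 ≡ 10, so v_4 = 10^{−1} = 10 (mod 11).
  i = 5 (α = 10): (10−7)(10−1)(10−4)(10−3) = 3·9·6·7 = 1134 ≡ 1, so v_5 = 1^{−1} = 1 (mod 11).
  v = [3, 9, 10, 10, 1].
Step 2: syndromes of r = [1, 5, 3, 0, 9] (all sums mod 11).
  S_0 = Σ v_i r_i = 3·1 + 9·5 + 10·3 + 10·0 + 1·9 = 87 ≡ 10.
  S_1 = Σ v_i α_i r_i = 3·7·1 + 9·1·5 + 10·4·3 + 10·3·0 + 1·10·9 = 276 ≡ 1.
  α_i^2 mod 11 = [5, 1, 5, 9, 1].
  S_2 = Σ v_i α_i^2 r_i = 3·5·1 + 9·1·5 + 10·5·3 + 10·9·0 + 1·1·9 = 219 ≡ 10.
  S = (10, 1, 10) ≠ 0, so r is not a codeword (an error is present).
Step 3: locate the error. For a single error e at position i, S_ℓ = v_i·e·α_i^ℓ, so α_err = S_1/S_0.
  S_0^{−1} = 10^{−1} = 10 (mod 11), so α_err = 1·10 = 10 ≡ 10 = α_5. Error position i = 5.
  Consistency check: S_2/S_1 = 10·1 = 10 ≡ 10 = α_err ✓ (single-error assumption holds).
Step 4: error magnitude e = S_0/v_5 = S_0·∏_{j≠5}(α_5 − α_j) = 10·1 = 10 ≡ 10 (mod 11).
Step 5: correct position 5: c_5 = r_5 − e = 9 − 10 ≡ 10 (mod 11). Hence c = [1, 5, 3, 0, 10].
  Check: interpolating c through the α_i gives m(x) = 2 + 3·x (degree < 2) with m(α_i) = c_i for every i, so c is indeed a codeword.


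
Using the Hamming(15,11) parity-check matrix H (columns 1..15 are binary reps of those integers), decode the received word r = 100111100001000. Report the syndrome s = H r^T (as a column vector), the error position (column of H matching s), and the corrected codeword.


s = (1, 1, 0, 1)^T, error position = 13, corrected codeword c = 100111100001100

Compute s = H r^T mod 2 one row at a time:
  s_1 = 0 + 0 + 0 + 0 + 1 + 0 + 0 + 0 = 1 ≡ 1 (mod 2).
  s_2 = 1 + 1 + 1 + 1 + 1 + 0 + 0 + 0 = 5 ≡ 1 (mod 2).
  s_3 = 0 + 0 + 1 + 1 + 0 + 0 + 0 + 0 = 2 ≡ 0 (mod 2).
  s_4 = 1 + 0 + 1 + 1 + 0 + 0 + 0 + 0 = 3 ≡ 1 (mod 2).
s = (1, 1, 0, 1)^T — this equals column 13 of H (binary 1101), so error is at position 13.
Correct: flip bit 13 of r = 100111100001000 to get c = 100111100001100.


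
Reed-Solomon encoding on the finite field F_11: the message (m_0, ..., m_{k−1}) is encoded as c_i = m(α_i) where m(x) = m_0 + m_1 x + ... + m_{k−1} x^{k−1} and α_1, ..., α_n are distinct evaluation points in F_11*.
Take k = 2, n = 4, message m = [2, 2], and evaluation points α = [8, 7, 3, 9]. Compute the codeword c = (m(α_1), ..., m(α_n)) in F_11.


c = [7, 5, 8, 9]

Message polynomial: m(x) = 2 + 2·x (mod 11).
For each evaluation point α_i, compute m(α_i) mod 11:
  α_1 = 8: Horner steps 2 → 7, so m(8) = 7.
  α_2 = 7: Horner steps 2 → 5, so m(7) = 5.
  α_3 = 3: Horner steps 2 → 8, so m(3) = 8.
  α_4 = 9: Horner steps 2 → 9, so m(9) = 9.
Codeword c = [7, 5, 8, 9] ∈ F_11^4.


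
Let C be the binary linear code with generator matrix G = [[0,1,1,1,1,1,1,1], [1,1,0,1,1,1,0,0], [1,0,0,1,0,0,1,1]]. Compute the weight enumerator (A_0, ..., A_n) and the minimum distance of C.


Weight distribution: A_0 = 1, A_2 = 1, A_4 = 2, A_5 = 3, A_7 = 1. Minimum distance d = 2.

Enumerate all 2^3 = 8 messages m ∈ F_2^3.
For each, compute codeword c = mG in F_2^8, then tally its weight.
  m = 000 → c = 00000000, weight = 0.
  m = 100 → c = 01111111, weight = 7.
  m = 010 → c = 11011100, weight = 5.
  m = 110 → c = 10100011, weight = 4.
  m = 001 → c = 10010011, weight = 4.
  m = 101 → c = 11101100, weight = 5.
  m = 011 → c = 01001111, weight = 5.
  m = 111 → c = 00110000, weight = 2.
Tally weights:
  weight 0: 1 codewords.
  weight 2: 1 codewords.
  weight 4: 2 codewords.
  weight 5: 3 codewords.
  weight 7: 1 codewords.
Minimum distance d = smallest w > 0 with A_w > 0 = 2.
Sanity: Σ A_w = 8 = 2^3 = 8 ✓.


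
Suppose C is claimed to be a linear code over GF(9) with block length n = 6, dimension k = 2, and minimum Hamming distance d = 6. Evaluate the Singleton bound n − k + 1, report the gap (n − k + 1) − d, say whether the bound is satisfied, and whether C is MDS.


Singleton RHS = n − k + 1 = 5, slack = -1, bound violated (no such code; not MDS).

Singleton bound: d ≤ n − k + 1.
Here n = 6, k = 2, so n − k + 1 = 5.
Given d = 6, check d ≤ 5: NO.
Slack = (n − k + 1) − d = -1.
The slack is negative: d = 6 exceeds n − k + 1 = 5 by 1, so the Singleton bound is violated and no linear [6, 2, 6]_9 code can exist. In particular it is not MDS (MDS requires d = n − k + 1 exactly).
Description: the claimed parameters are [6, 2, 6]_9; such a code would be impossible (violates the Singleton bound).


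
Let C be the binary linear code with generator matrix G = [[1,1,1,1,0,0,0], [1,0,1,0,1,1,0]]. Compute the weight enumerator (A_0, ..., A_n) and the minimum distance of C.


Weight distribution: A_0 = 1, A_4 = 3. Minimum distance d = 4.

Enumerate all 2^2 = 4 messages m ∈ F_2^2.
For each, compute codeword c = mG in F_2^7, then tally its weight.
  m = 00 → c = 0000000, weight = 0.
  m = 10 → c = 1111000, weight = 4.
  m = 01 → c = 1010110, weight = 4.
  m = 11 → c = 0101110, weight = 4.
Tally weights:
  weight 0: 1 codewords.
  weight 4: 3 codewords.
Minimum distance d = smallest w > 0 with A_w > 0 = 4.
Sanity: Σ A_w = 4 = 2^2 = 4 ✓.


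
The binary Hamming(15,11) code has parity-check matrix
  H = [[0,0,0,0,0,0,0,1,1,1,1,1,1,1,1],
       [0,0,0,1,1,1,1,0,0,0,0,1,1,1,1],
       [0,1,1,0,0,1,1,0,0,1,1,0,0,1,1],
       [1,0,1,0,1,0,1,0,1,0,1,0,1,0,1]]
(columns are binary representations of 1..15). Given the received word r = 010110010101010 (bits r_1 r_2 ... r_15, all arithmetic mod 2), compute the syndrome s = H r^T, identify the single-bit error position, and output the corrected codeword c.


s = (0, 0, 1, 1)^T, error position = 3, corrected codeword c = 011110010101010

Compute s = H r^T mod 2 one row at a time:
  s_1 = 1 + 0 + 1 + 0 + 1 + 0 + 1 + 0 = 4 ≡ 0 (mod 2).
  s_2 = 1 + 1 + 0 + 0 + 1 + 0 + 1 + 0 = 4 ≡ 0 (mod 2).
  s_3 = 1 + 0 + 0 + 0 + 1 + 0 + 1 + 0 = 3 ≡ 1 (mod 2).
  s_4 = 0 + 0 + 1 + 0 + 0 + 0 + 0 + 0 = 1 ≡ 1 (mod 2).
s = (0, 0, 1, 1)^T — this equals column 3 of H (binary 0011), so error is at position 3.
Correct: flip bit 3 of r = 010110010101010 to get c = 011110010101010.


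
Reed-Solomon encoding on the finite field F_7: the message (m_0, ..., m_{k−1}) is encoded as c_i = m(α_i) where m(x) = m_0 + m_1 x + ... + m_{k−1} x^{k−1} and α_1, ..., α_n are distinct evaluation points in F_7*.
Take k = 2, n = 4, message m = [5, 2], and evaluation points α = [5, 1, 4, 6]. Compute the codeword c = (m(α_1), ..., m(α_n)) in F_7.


c = [1, 0, 6, 3]

Message polynomial: m(x) = 5 + 2·x (mod 7).
For each evaluation point α_i, compute m(α_i) mod 7:
  α_1 = 5: Horner steps 2 → 1, so m(5) = 1.
  α_2 = 1: Horner steps 2 → 0, so m(1) = 0.
  α_3 = 4: Horner steps 2 → 6, so m(4) = 6.
  α_4 = 6: Horner steps 2 → 3, so m(6) = 3.
Codeword c = [1, 0, 6, 3] ∈ F_7^4.


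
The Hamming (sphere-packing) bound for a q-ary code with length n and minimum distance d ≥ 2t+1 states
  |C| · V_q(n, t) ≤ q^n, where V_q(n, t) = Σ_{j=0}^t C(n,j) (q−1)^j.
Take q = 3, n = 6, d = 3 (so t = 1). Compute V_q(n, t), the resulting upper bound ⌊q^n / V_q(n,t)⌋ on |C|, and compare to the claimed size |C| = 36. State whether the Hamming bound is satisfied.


V_q(n, t) = 13, q^n = 729, Hamming bound = 56, |C| = 36 ≤ bound (satisfied).

Step 1: Compute V_q(n, t) = Σ_{j=0}^1 C(n, j) (q−1)^j.
  j = 0: C(6,0)·(2)^0 = 1·1 = 1.
  j = 1: C(6,1)·(2)^1 = 6·2 = 12.
  V_q(n, t) = 1 + 12 = 13.
Step 2: q^n = 3^6 = 729.
Step 3: Hamming bound ⌊q^n / V_q(n,t)⌋ = ⌊729/13⌋ = 56.
Step 4: Compare |C| = 36 to 56: satisfied.
The claimed |C| lies below the Hamming bound.


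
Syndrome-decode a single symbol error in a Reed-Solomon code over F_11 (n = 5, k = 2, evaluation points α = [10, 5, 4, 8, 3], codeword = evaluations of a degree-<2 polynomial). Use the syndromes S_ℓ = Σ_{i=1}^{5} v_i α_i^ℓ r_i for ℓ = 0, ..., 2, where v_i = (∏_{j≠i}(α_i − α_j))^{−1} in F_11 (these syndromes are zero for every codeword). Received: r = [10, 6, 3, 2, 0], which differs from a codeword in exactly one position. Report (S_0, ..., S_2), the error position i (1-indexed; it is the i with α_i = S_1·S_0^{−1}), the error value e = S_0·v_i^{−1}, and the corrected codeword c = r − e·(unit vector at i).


S = (9, 6, 4), error at position 4, error magnitude e = 9, c = [10, 6, 3, 4, 0].

Step 1: column multipliers v_i = (∏_{j≠i}(α_i − α_j))^{−1} mod 11.
  i = 1 (α = 10): (10−5)(10−4)(10−8)(10−3) = 5·6·2·7 = 420 ≡ 2, so v_1 = 2^{−1} = 6 (mod 11).
  i = 2 (α = 5): (5−10)(5−4)(5−8)(5−3) = (−5)·1·(−3)·2 = 30 ≡ 8, so v_2 = 8^{−1} = 7 (mod 11).
  i = 3 (α = 4): (4−10)(4−5)(4−8)(4−3) = (−6)·(−1)·(−4)·1 = −24 ≡ 9, so v_3 = 9^{−1} = 5 (mod 11).
  i = 4 (α = 8): (8−10)(8−5)(8−4)(8−3) = (−2)·3·4·5 = −120 ≡ 1, so v_4 = 1^{−1} = 1 (mod 11).
  i = 5 (α = 3): (3−10)(3−5)(3−4)(3−8) = (−7)·(−2)·(−1)·(−5) = 70 ≡ 4, so v_5 = 4^{−1} = 3 (mod 11).
  v = [6, 7, 5, 1, 3].
Step 2: syndromes of r = [10, 6, 3, 2, 0] (all sums mod 11).
  S_0 = Σ v_i r_i = 6·10 + 7·6 + 5·3 + 1·2 + 3·0 = 119 ≡ 9.
  S_1 = Σ v_i α_i r_i = 6·10·10 + 7·5·6 + 5·4·3 + 1·8·2 + 3·3·0 = 886 ≡ 6.
  α_i^2 mod 11 = [1, 3, 5, 9, 9].
  S_2 = Σ v_i α_i^2 r_i = 6·1·10 + 7·3·6 + 5·5·3 + 1·9·2 + 3·9·0 = 279 ≡ 4.
  S = (9, 6, 4) ≠ 0, so r is not a codeword (an error is present).
Step 3: locate the error. For a single error e at position i, S_ℓ = v_i·e·α_i^ℓ, so α_err = S_1/S_0.
  S_0^{−1} = 9^{−1} = 5 (mod 11), so α_err = 6·5 = 30 ≡ 8 = α_4. Error position i = 4.
  Consistency check: S_2/S_1 = 4·2 = 8 ≡ 8 = α_err ✓ (single-error assumption holds).
Step 4: error magnitude e = S_0/v_4 = S_0·∏_{j≠4}(α_4 − α_j) = 9·1 = 9 ≡ 9 (mod 11).
Step 5: correct position 4: c_4 = r_4 − e = 2 − 9 ≡ 4 (mod 11). Hence c = [10, 6, 3, 4, 0].
  Check: interpolating c through the α_i gives m(x) = 2 + 3·x (degree < 2) with m(α_i) = c_i for every i, so c is indeed a codeword.


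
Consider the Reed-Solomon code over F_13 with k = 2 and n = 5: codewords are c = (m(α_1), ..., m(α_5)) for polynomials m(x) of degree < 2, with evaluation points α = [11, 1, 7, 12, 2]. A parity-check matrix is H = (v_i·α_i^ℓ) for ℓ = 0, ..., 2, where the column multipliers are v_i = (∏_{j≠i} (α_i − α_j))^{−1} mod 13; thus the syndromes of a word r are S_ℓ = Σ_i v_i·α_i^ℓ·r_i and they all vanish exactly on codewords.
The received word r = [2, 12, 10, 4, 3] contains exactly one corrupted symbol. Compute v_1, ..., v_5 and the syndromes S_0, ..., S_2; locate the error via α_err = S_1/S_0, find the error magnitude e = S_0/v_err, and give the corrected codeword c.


S = (7, 12, 2), error at position 1, error magnitude e = 2, c = [0, 12, 10, 4, 3].

Step 1: column multipliers v_i = (∏_{j≠i}(α_i − α_j))^{−1} mod 13.
  i = 1 (α = 11): (11−1)(11−7)(11−12)(11−2) = 10·4·(−1)·9 = −360 ≡ 4, so v_1 = 4^{−1} = 10 (mod 13).
  i = 2 (α = 1): (1−11)(1−7)(1−12)(1−2) = (−10)·(−6)·(−11)·(−1) = 660 ≡ 10, so v_2 = 10^{−1} = 4 (mod 13).
  i = 3 (α = 7): (7−11)(7−1)(7−12)(7−2) = (−4)·6·(−5)·5 = 600 ≡ 2, so v_3 = 2^{−1} = 7 (mod 13).
  i = 4 (α = 12): (12−11)(12−1)(12−7)(12−2) = 1·11·5·10 = 550 ≡ 4, so v_4 = 4^{−1} = 10 (mod 13).
  i = 5 (α = 2): (2−11)(2−1)(2−7)(2−12) = (−9)·1·(−5)·(−10) = −450 ≡ 5, so v_5 = 5^{−1} = 8 (mod 13).
  v = [10, 4, 7, 10, 8].
Step 2: syndromes of r = [2, 12, 10, 4, 3] (all sums mod 13).
  S_0 = Σ v_i r_i = 10·2 + 4·12 + 7·10 + 10·4 + 8·3 = 202 ≡ 7.
  S_1 = Σ v_i α_i r_i = 10·11·2 + 4·1·12 + 7·7·10 + 10·12·4 + 8·2·3 = 1286 ≡ 12.
  α_i^2 mod 13 = [4, 1, 10, 1, 4].
  S_2 = Σ v_i α_i^2 r_i = 10·4·2 + 4·1·12 + 7·10·10 + 10·1·4 + 8·4·3 = 964 ≡ 2.
  S = (7, 12, 2) ≠ 0, so r is not a codeword (an error is present).
Step 3: locate the error. For a single error e at position i, S_ℓ = v_i·e·α_i^ℓ, so α_err = S_1/S_0.
  S_0^{−1} = 7^{−1} = 2 (mod 13), so α_err = 12·2 = 24 ≡ 11 = α_1. Error position i = 1.
  Consistency check: S_2/S_1 = 2·12 = 24 ≡ 11 = α_err ✓ (single-error assumption holds).
Step 4: error magnitude e = S_0/v_1 = S_0·∏_{j≠1}(α_1 − α_j) = 7·4 = 28 ≡ 2 (mod 13).
Step 5: correct position 1: c_1 = r_1 − e = 2 − 2 ≡ 0 (mod 13). Hence c = [0, 12, 10, 4, 3].
  Check: interpolating c through the α_i gives m(x) = 8 + 4·x (degree < 2) with m(α_i) = c_i for every i, so c is indeed a codeword.


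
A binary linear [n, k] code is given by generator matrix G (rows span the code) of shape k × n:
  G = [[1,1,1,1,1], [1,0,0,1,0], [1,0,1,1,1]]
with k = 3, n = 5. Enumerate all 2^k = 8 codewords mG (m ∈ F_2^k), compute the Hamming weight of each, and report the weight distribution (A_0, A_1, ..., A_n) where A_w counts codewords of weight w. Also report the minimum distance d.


Weight distribution: A_0 = 1, A_1 = 1, A_2 = 2, A_3 = 2, A_4 = 1, A_5 = 1. Minimum distance d = 1.

Enumerate all 2^3 = 8 messages m ∈ F_2^3.
For each, compute codeword c = mG in F_2^5, then tally its weight.
  m = 000 → c = 00000, weight = 0.
  m = 100 → c = 11111, weight = 5.
  m = 010 → c = 10010, weight = 2.
  m = 110 → c = 01101, weight = 3.
  m = 001 → c = 10111, weight = 4.
  m = 101 → c = 01000, weight = 1.
  m = 011 → c = 00101, weight = 2.
  m = 111 → c = 11010, weight = 3.
Tally weights:
  weight 0: 1 codewords.
  weight 1: 1 codewords.
  weight 2: 2 codewords.
  weight 3: 2 codewords.
  weight 4: 1 codewords.
  weight 5: 1 codewords.
Minimum distance d = smallest w > 0 with A_w > 0 = 1.
Sanity: Σ A_w = 8 = 2^3 = 8 ✓.


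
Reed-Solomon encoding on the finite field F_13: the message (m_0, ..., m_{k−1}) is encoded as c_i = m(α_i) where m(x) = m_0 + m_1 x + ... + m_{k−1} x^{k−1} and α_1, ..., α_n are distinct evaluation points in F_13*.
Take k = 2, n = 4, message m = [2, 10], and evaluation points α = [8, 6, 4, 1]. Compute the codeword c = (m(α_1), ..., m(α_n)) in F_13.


c = [4, 10, 3, 12]

Message polynomial: m(x) = 2 + 10·x (mod 13).
For each evaluation point α_i, compute m(α_i) mod 13:
  α_1 = 8: Horner steps 10 → 4, so m(8) = 4.
  α_2 = 6: Horner steps 10 → 10, so m(6) = 10.
  α_3 = 4: Horner steps 10 → 3, so m(4) = 3.
  α_4 = 1: Horner steps 10 → 12, so m(1) = 12.
Codeword c = [4, 10, 3, 12] ∈ F_13^4.


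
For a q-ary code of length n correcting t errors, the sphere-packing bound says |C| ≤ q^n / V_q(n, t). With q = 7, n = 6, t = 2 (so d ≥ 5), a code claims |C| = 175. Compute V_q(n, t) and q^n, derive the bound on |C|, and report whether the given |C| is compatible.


V_q(n, t) = 577, q^n = 117649, Hamming bound = 203, |C| = 175 ≤ bound (satisfied).

Step 1: Compute V_q(n, t) = Σ_{j=0}^2 C(n, j) (q−1)^j.
  j = 0: C(6,0)·(6)^0 = 1·1 = 1.
  j = 1: C(6,1)·(6)^1 = 6·6 = 36.
  j = 2: C(6,2)·(6)^2 = 15·36 = 540.
  V_q(n, t) = 1 + 36 + 540 = 577.
Step 2: q^n = 7^6 = 117649.
Step 3: Hamming bound ⌊q^n / V_q(n,t)⌋ = ⌊117649/577⌋ = 203.
Step 4: Compare |C| = 175 to 203: satisfied.
The claimed |C| lies below the Hamming bound.


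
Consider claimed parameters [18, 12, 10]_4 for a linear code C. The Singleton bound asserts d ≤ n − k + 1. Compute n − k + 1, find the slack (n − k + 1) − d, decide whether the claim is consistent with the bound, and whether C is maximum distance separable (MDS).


Singleton RHS = n − k + 1 = 7, slack = -3, bound violated (no such code; not MDS).

Singleton bound: d ≤ n − k + 1.
Here n = 18, k = 12, so n − k + 1 = 7.
Given d = 10, check d ≤ 7: NO.
Slack = (n − k + 1) − d = -3.
The slack is negative: d = 10 exceeds n − k + 1 = 7 by 3, so the Singleton bound is violated and no linear [18, 12, 10]_4 code can exist. In particular it is not MDS (MDS requires d = n − k + 1 exactly).
Description: the claimed parameters are [18, 12, 10]_4; such a code would be impossible (violates the Singleton bound).


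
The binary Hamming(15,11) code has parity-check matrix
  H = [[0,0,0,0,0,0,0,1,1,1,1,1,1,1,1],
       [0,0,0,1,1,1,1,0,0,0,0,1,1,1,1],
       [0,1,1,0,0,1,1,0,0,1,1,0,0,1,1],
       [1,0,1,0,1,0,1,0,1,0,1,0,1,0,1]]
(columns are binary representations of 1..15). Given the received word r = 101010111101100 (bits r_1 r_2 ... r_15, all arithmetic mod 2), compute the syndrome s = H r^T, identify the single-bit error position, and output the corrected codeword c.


s = (1, 0, 1, 0)^T, error position = 10, corrected codeword c = 101010111001100

Compute s = H r^T mod 2 one row at a time:
  s_1 = 1 + 1 + 1 + 0 + 1 + 1 + 0 + 0 = 5 ≡ 1 (mod 2).
  s_2 = 0 + 1 + 0 + 1 + 1 + 1 + 0 + 0 = 4 ≡ 0 (mod 2).
  s_3 = 0 + 1 + 0 + 1 + 1 + 0 + 0 + 0 = 3 ≡ 1 (mod 2).
  s_4 = 1 + 1 + 1 + 1 + 1 + 0 + 1 + 0 = 6 ≡ 0 (mod 2).
s = (1, 0, 1, 0)^T — this equals column 10 of H (binary 1010), so error is at position 10.
Correct: flip bit 10 of r = 101010111101100 to get c = 101010111001100.


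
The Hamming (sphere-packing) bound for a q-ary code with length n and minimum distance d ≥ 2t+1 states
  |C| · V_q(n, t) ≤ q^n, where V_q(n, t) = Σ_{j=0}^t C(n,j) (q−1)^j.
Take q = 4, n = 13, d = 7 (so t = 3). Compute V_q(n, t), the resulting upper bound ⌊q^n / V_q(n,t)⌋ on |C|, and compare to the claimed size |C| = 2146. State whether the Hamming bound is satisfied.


V_q(n, t) = 8464, q^n = 67108864, Hamming bound = 7928, |C| = 2146 ≤ bound (satisfied).

Step 1: Compute V_q(n, t) = Σ_{j=0}^3 C(n, j) (q−1)^j.
  j = 0: C(13,0)·(3)^0 = 1·1 = 1.
  j = 1: C(13,1)·(3)^1 = 13·3 = 39.
  j = 2: C(13,2)·(3)^2 = 78·9 = 702.
  j = 3: C(13,3)·(3)^3 = 286·27 = 7722.
  V_q(n, t) = 1 + 39 + 702 + 7722 = 8464.
Step 2: q^n = 4^13 = 67108864.
Step 3: Hamming bound ⌊q^n / V_q(n,t)⌋ = ⌊67108864/8464⌋ = 7928.
Step 4: Compare |C| = 2146 to 7928: satisfied.
The claimed |C| lies below the Hamming bound.


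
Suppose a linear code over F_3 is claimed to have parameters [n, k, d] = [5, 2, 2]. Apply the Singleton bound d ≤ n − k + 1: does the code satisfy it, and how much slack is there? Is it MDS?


Singleton RHS = n − k + 1 = 4, slack = 2, bound satisfied, not MDS.

Singleton bound: d ≤ n − k + 1.
Here n = 5, k = 2, so n − k + 1 = 4.
Given d = 2, check d ≤ 4: YES.
Slack = (n − k + 1) − d = 2.
The code is NOT MDS (slack = 2 > 0).
Description: the claimed parameters are [5, 2, 2]_3; such a code would be non-MDS.


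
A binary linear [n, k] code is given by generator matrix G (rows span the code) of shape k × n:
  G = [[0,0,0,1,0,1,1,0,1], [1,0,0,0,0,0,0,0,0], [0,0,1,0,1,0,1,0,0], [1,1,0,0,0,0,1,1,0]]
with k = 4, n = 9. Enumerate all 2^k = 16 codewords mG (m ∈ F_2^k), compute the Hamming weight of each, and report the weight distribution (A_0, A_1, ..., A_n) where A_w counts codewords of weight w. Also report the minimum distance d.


Weight distribution: A_0 = 1, A_1 = 1, A_3 = 2, A_4 = 4, A_5 = 4, A_6 = 2, A_8 = 1, A_9 = 1. Minimum distance d = 1.

Enumerate all 2^4 = 16 messages m ∈ F_2^4.
For each, compute codeword c = mG in F_2^9, then tally its weight.
  m = 0000 → c = 000000000, weight = 0.
  m = 1000 → c = 000101101, weight = 4.
  m = 0100 → c = 100000000, weight = 1.
  m = 1100 → c = 100101101, weight = 5.
  m = 0010 → c = 001010100, weight = 3.
  m = 1010 → c = 001111001, weight = 5.
  m = 0110 → c = 101010100, weight = 4.
  m = 1110 → c = 101111001, weight = 6.
  m = 0001 → c = 110000110, weight = 4.
  m = 1001 → c = 110101011, weight = 6.
  m = 0101 → c = 010000110, weight = 3.
  m = 1101 → c = 010101011, weight = 5.
  m = 0011 → c = 111010010, weight = 5.
  m = 1011 → c = 111111111, weight = 9.
  m = 0111 → c = 011010010, weight = 4.
  m = 1111 → c = 011111111, weight = 8.
Tally weights:
  weight 0: 1 codewords.
  weight 1: 1 codewords.
  weight 3: 2 codewords.
  weight 4: 4 codewords.
  weight 5: 4 codewords.
  weight 6: 2 codewords.
  weight 8: 1 codewords.
  weight 9: 1 codewords.
Minimum distance d = smallest w > 0 with A_w > 0 = 1.
Sanity: Σ A_w = 16 = 2^4 = 16 ✓.


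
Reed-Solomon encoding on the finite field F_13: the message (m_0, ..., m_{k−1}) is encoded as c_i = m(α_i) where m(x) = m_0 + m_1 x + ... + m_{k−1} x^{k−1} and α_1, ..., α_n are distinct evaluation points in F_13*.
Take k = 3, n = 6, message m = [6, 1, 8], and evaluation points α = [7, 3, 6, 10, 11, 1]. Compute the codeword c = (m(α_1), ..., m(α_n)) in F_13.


c = [2, 3, 1, 10, 10, 2]

Message polynomial: m(x) = 6 + 1·x + 8·x^2 (mod 13).
For each evaluation point α_i, compute m(α_i) mod 13:
  α_1 = 7: Horner steps 8 → 5 → 2, so m(7) = 2.
  α_2 = 3: Horner steps 8 → 12 → 3, so m(3) = 3.
  α_3 = 6: Horner steps 8 → 10 → 1, so m(6) = 1.
  α_4 = 10: Horner steps 8 → 3 → 10, so m(10) = 10.
  α_5 = 11: Horner steps 8 → 11 → 10, so m(11) = 10.
  α_6 = 1: Horner steps 8 → 9 → 2, so m(1) = 2.
Codeword c = [2, 3, 1, 10, 10, 2] ∈ F_13^6.


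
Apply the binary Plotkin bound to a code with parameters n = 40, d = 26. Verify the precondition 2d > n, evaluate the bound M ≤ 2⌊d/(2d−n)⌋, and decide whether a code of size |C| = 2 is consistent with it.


Plotkin bound M ≤ 4; given |C| = 2 ≤ bound (satisfied).

Check applicability: 2d = 52, n = 40.
2d − n = 12 > 0, so Plotkin applies.
Compute d/(2d−n) = 26/12 ≈ 2.1667.
⌊d/(2d−n)⌋ = 2.
Plotkin bound: M ≤ 2·2 = 4.
Given |C| = 2, check: satisfied.
This |C| is below the Plotkin bound.


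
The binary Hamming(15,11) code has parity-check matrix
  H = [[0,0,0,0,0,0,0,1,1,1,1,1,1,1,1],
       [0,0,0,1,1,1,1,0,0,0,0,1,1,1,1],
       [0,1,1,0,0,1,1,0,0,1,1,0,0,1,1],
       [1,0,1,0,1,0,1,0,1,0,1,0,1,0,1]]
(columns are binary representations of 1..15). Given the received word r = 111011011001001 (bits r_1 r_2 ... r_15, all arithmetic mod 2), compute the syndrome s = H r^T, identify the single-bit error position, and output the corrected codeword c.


s = (0, 0, 0, 1)^T, error position = 1, corrected codeword c = 011011011001001

Compute s = H r^T mod 2 one row at a time:
  s_1 = 1 + 1 + 0 + 0 + 1 + 0 + 0 + 1 = 4 ≡ 0 (mod 2).
  s_2 = 0 + 1 + 1 + 0 + 1 + 0 + 0 + 1 = 4 ≡ 0 (mod 2).
  s_3 = 1 + 1 + 1 + 0 + 0 + 0 + 0 + 1 = 4 ≡ 0 (mod 2).
  s_4 = 1 + 1 + 1 + 0 + 1 + 0 + 0 + 1 = 5 ≡ 1 (mod 2).
s = (0, 0, 0, 1)^T — this equals column 1 of H (binary 0001), so error is at position 1.
Correct: flip bit 1 of r = 111011011001001 to get c = 011011011001001.


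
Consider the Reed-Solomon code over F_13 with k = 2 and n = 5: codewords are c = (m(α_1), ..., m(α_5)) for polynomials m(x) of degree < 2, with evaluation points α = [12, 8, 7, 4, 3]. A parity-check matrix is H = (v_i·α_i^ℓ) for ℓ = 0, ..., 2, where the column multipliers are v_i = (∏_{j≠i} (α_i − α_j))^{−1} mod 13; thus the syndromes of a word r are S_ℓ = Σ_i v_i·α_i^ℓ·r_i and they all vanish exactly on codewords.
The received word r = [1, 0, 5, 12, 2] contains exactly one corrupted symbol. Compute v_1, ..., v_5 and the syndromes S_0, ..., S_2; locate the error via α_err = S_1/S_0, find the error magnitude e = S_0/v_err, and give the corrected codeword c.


S = (10, 5, 9), error at position 3, error magnitude e = 2, c = [1, 0, 3, 12, 2].

Step 1: column multipliers v_i = (∏_{j≠i}(α_i − α_j))^{−1} mod 13.
  i = 1 (α = 12): (12−8)(12−7)(12−4)(12−3) = 4·5·8·9 = 1440 ≡ 10, so v_1 = 10^{−1} = 4 (mod 13).
  i = 2 (α = 8): (8−12)(8−7)(8−4)(8−3) = (−4)·1·4·5 = −80 ≡ 11, so v_2 = 11^{−1} = 6 (mod 13).
  i = 3 (α = 7): (7−12)(7−8)(7−4)(7−3) = (−5)·(−1)·3·4 = 60 ≡ 8, so v_3 = 8^{−1} = 5 (mod 13).
  i = 4 (α = 4): (4−12)(4−8)(4−7)(4−3) = (−8)·(−4)·(−3)·1 = −96 ≡ 8, so v_4 = 8^{−1} = 5 (mod 13).
  i = 5 (α = 3): (3−12)(3−8)(3−7)(3−4) = (−9)·(−5)·(−4)·(−1) = 180 ≡ 11, so v_5 = 11^{−1} = 6 (mod 13).
  v = [4, 6, 5, 5, 6].
Step 2: syndromes of r = [1, 0, 5, 12, 2] (all sums mod 13).
  S_0 = Σ v_i r_i = 4·1 + 6·0 + 5·5 + 5·12 + 6·2 = 101 ≡ 10.
  S_1 = Σ v_i α_i r_i = 4·12·1 + 6·8·0 + 5·7·5 + 5·4·12 + 6·3·2 = 499 ≡ 5.
  α_i^2 mod 13 = [1, 12, 10, 3, 9].
  S_2 = Σ v_i α_i^2 r_i = 4·1·1 + 6·12·0 + 5·10·5 + 5·3·12 + 6·9·2 = 542 ≡ 9.
  S = (10, 5, 9) ≠ 0, so r is not a codeword (an error is present).
Step 3: locate the error. For a single error e at position i, S_ℓ = v_i·e·α_i^ℓ, so α_err = S_1/S_0.
  S_0^{−1} = 10^{−1} = 4 (mod 13), so α_err = 5·4 = 20 ≡ 7 = α_3. Error position i = 3.
  Consistency check: S_2/S_1 = 9·8 = 72 ≡ 7 = α_err ✓ (single-error assumption holds).
Step 4: error magnitude e = S_0/v_3 = S_0·∏_{j≠3}(α_3 − α_j) = 10·8 = 80 ≡ 2 (mod 13).
Step 5: correct position 3: c_3 = r_3 − e = 5 − 2 ≡ 3 (mod 13). Hence c = [1, 0, 3, 12, 2].
  Check: interpolating c through the α_i gives m(x) = 11 + 10·x (degree < 2) with m(α_i) = c_i for every i, so c is indeed a codeword.


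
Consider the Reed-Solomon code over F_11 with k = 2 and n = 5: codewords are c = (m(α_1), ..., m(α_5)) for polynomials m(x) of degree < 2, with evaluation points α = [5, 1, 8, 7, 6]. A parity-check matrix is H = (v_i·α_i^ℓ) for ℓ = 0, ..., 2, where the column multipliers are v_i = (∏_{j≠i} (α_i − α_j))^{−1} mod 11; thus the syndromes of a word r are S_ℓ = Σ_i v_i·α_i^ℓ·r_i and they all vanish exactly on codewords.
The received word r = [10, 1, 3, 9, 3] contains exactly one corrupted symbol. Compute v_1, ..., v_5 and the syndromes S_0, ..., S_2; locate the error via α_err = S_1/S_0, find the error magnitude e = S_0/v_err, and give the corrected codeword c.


S = (1, 6, 3), error at position 5, error magnitude e = 10, c = [10, 1, 3, 9, 4].

Step 1: column multipliers v_i = (∏_{j≠i}(α_i − α_j))^{−1} mod 11.
  i = 1 (α = 5): (5−1)(5−8)(5−7)(5−6) = 4·(−3)·(−2)·(−1) = −24 ≡ 9, so v_1 = 9^{−1} = 5 (mod 11).
  i = 2 (α = 1): (1−5)(1−8)(1−7)(1−6) = (−4)·(−7)·(−6)·(−5) = 840 ≡ 4, so v_2 = 4^{−1} = 3 (mod 11).
  i = 3 (α = 8): (8−5)(8−1)(8−7)(8−6) = 3·7·1·2 = 42 ≡ 9, so v_3 = 9^{−1} = 5 (mod 11).
  i = 4 (α = 7): (7−5)(7−1)(7−8)(7−6) = 2·6·(−1)·1 = −12 ≡ 10, so v_4 = 10^{−1} = 10 (mod 11).
  i = 5 (α = 6): (6−5)(6−1)(6−8)(6−7) = 1·5·(−2)·(−1) = 10 ≡ 10, so v_5 = 10^{−1} = 10 (mod 11).
  v = [5, 3, 5, 10, 10].
Step 2: syndromes of r = [10, 1, 3, 9, 3] (all sums mod 11).
  S_0 = Σ v_i r_i = 5·10 + 3·1 + 5·3 + 10·9 + 10·3 = 188 ≡ 1.
  S_1 = Σ v_i α_i r_i = 5·5·10 + 3·1·1 + 5·8·3 + 10·7·9 + 10·6·3 = 1183 ≡ 6.
  α_i^2 mod 11 = [3, 1, 9, 5, 3].
  S_2 = Σ v_i α_i^2 r_i = 5·3·10 + 3·1·1 + 5·9·3 + 10·5·9 + 10·3·3 = 828 ≡ 3.
  S = (1, 6, 3) ≠ 0, so r is not a codeword (an error is present).
Step 3: locate the error. For a single error e at position i, S_ℓ = v_i·e·α_i^ℓ, so α_err = S_1/S_0.
  S_0^{−1} = 1^{−1} = 1 (mod 11), so α_err = 6·1 = 6 ≡ 6 = α_5. Error position i = 5.
  Consistency check: S_2/S_1 = 3·2 = 6 ≡ 6 = α_err ✓ (single-error assumption holds).
Step 4: error magnitude e = S_0/v_5 = S_0·∏_{j≠5}(α_5 − α_j) = 1·10 = 10 ≡ 10 (mod 11).
Step 5: correct position 5: c_5 = r_5 − e = 3 − 10 ≡ 4 (mod 11). Hence c = [10, 1, 3, 9, 4].
  Check: interpolating c through the α_i gives m(x) = 7 + 5·x (degree < 2) with m(α_i) = c_i for every i, so c is indeed a codeword.


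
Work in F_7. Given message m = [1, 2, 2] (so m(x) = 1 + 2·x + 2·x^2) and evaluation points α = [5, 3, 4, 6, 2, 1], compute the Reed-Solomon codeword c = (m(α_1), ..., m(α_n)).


c = [5, 4, 6, 1, 6, 5]

Message polynomial: m(x) = 1 + 2·x + 2·x^2 (mod 7).
For each evaluation point α_i, compute m(α_i) mod 7:
  α_1 = 5: Horner steps 2 → 5 → 5, so m(5) = 5.
  α_2 = 3: Horner steps 2 → 1 → 4, so m(3) = 4.
  α_3 = 4: Horner steps 2 → 3 → 6, so m(4) = 6.
  α_4 = 6: Horner steps 2 → 0 → 1, so m(6) = 1.
  α_5 = 2: Horner steps 2 → 6 → 6, so m(2) = 6.
  α_6 = 1: Horner steps 2 → 4 → 5, so m(1) = 5.
Codeword c = [5, 4, 6, 1, 6, 5] ∈ F_7^6.


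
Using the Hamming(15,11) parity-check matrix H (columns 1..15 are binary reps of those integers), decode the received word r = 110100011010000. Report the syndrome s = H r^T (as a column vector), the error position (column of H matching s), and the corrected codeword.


s = (1, 1, 0, 1)^T, error position = 13, corrected codeword c = 110100011010100

Compute s = H r^T mod 2 one row at a time:
  s_1 = 1 + 1 + 0 + 1 + 0 + 0 + 0 + 0 = 3 ≡ 1 (mod 2).
  s_2 = 1 + 0 + 0 + 0 + 0 + 0 + 0 + 0 = 1 ≡ 1 (mod 2).
  s_3 = 1 + 0 + 0 + 0 + 0 + 1 + 0 + 0 = 2 ≡ 0 (mod 2).
  s_4 = 1 + 0 + 0 + 0 + 1 + 1 + 0 + 0 = 3 ≡ 1 (mod 2).
s = (1, 1, 0, 1)^T — this equals column 13 of H (binary 1101), so error is at position 13.
Correct: flip bit 13 of r = 110100011010000 to get c = 110100011010100.


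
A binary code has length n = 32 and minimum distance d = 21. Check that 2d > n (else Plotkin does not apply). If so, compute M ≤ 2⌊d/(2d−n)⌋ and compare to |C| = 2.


Plotkin bound M ≤ 4; given |C| = 2 ≤ bound (satisfied).

Check applicability: 2d = 42, n = 32.
2d − n = 10 > 0, so Plotkin applies.
Compute d/(2d−n) = 21/10 ≈ 2.1000.
⌊d/(2d−n)⌋ = 2.
Plotkin bound: M ≤ 2·2 = 4.
Given |C| = 2, check: satisfied.
This |C| is below the Plotkin bound.


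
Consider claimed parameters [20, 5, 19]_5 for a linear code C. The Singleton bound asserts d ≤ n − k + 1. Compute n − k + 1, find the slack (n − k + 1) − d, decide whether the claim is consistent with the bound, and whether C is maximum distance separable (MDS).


Singleton RHS = n − k + 1 = 16, slack = -3, bound violated (no such code; not MDS).

Singleton bound: d ≤ n − k + 1.
Here n = 20, k = 5, so n − k + 1 = 16.
Given d = 19, check d ≤ 16: NO.
Slack = (n − k + 1) − d = -3.
The slack is negative: d = 19 exceeds n − k + 1 = 16 by 3, so the Singleton bound is violated and no linear [20, 5, 19]_5 code can exist. In particular it is not MDS (MDS requires d = n − k + 1 exactly).
Description: the claimed parameters are [20, 5, 19]_5; such a code would be impossible (violates the Singleton bound).


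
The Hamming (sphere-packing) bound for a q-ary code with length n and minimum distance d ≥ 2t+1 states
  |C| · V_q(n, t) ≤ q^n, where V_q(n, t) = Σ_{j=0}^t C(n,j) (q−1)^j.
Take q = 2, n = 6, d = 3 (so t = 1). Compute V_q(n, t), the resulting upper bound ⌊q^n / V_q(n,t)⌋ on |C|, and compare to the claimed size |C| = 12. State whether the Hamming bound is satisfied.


V_q(n, t) = 7, q^n = 64, Hamming bound = 9, |C| = 12 > bound (violated).

Step 1: Compute V_q(n, t) = Σ_{j=0}^1 C(n, j) (q−1)^j.
  j = 0: C(6,0)·(1)^0 = 1·1 = 1.
  j = 1: C(6,1)·(1)^1 = 6·1 = 6.
  V_q(n, t) = 1 + 6 = 7.
Step 2: q^n = 2^6 = 64.
Step 3: Hamming bound ⌊q^n / V_q(n,t)⌋ = ⌊64/7⌋ = 9.
Step 4: Compare |C| = 12 to 9: violated.
The claimed |C| lies above the Hamming bound, so no 2-ary code of length 6 with d ≥ 3 can have 12 codewords.
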